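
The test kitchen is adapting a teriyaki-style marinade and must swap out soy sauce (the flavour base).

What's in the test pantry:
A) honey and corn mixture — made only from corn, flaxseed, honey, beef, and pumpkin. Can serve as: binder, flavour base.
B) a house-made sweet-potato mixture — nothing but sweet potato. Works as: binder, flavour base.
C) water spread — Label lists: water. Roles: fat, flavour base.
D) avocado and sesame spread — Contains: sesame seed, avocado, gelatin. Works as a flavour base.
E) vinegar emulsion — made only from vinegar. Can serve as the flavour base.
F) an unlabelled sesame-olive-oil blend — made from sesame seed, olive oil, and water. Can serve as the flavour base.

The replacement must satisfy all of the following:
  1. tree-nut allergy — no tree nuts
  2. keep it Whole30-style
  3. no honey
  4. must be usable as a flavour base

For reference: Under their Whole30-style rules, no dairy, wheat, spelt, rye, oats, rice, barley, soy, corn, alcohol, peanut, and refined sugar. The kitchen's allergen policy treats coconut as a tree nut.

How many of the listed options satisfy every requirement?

A: has corn, so not Whole30-style; has honey, so not honey-free — out
B: only sweet potato; none excluded — valid
C: every rule checks out — valid
D: tree-nut-free, Whole30-style — OK
E: only vinegar; none excluded — keep
F: every rule checks out — keep

5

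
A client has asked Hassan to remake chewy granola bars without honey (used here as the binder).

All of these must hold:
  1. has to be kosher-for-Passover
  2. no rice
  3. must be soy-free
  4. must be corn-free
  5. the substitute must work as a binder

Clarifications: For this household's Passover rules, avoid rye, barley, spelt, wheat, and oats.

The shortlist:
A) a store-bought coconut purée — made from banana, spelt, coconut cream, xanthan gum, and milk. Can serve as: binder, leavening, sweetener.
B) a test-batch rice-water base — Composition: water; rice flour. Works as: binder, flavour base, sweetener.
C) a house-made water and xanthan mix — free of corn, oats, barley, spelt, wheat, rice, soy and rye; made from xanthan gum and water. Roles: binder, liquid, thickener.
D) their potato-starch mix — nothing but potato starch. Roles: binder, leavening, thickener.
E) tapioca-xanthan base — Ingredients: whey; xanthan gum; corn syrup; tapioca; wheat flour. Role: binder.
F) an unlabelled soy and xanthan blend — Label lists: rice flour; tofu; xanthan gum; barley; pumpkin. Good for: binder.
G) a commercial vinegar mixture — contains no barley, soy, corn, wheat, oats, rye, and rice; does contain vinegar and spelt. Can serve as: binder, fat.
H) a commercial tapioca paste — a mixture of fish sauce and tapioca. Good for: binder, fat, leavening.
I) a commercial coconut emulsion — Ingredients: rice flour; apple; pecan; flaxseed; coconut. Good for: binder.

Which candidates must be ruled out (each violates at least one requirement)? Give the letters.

A: has spelt, so not kosher-for-Passover — out
B: has rice flour, so not rice-free — out
C: no rice, kosher-for-Passover — valid
D: works as a binder, kosher-for-Passover, no corn — keep
E: has wheat flour, so not kosher-for-Passover; has corn syrup, so not corn-free — out
F: has barley, so not kosher-for-Passover; has rice flour, so not rice-free (and 1 more) — no
G: has spelt, so not kosher-for-Passover — out
H: works as a binder, no rice, no corn — valid
I: has rice flour, so not rice-free — no

A, B, E, F, G, I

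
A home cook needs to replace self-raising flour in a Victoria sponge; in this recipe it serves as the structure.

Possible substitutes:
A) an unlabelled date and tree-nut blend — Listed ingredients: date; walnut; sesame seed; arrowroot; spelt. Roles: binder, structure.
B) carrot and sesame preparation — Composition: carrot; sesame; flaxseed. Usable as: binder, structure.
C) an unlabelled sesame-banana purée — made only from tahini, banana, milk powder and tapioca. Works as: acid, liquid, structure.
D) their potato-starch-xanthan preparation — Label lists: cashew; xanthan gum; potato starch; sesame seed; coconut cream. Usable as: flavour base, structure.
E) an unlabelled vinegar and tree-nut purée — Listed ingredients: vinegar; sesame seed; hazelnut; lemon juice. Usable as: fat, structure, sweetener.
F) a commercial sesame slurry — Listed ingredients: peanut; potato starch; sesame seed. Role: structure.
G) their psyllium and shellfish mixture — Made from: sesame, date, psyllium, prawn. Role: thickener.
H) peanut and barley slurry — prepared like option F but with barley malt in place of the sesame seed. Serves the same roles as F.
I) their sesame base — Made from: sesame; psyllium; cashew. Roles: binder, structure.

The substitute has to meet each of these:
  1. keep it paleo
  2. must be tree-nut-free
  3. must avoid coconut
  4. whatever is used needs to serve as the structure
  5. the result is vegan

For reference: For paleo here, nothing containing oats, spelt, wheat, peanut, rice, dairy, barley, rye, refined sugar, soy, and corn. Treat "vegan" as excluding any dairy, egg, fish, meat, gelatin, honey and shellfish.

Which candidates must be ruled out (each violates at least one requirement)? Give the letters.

A: has spelt, so not paleo; has walnut, so not tree-nut-free — reject
B: only sesame, carrot and flaxseed; none excluded — OK
C: has milk powder, so not paleo; has milk powder, so not vegan — reject
D: has coconut cream, so not coconut-free; has cashew, so not tree-nut-free — reject
E: has hazelnut, so not tree-nut-free — no
F: has peanut, so not paleo — out
G: not usable as a structure; has prawn, so not vegan — reject
H: has barley malt, so not paleo — no
I: has cashew, so not tree-nut-free — reject

A, C, D, E, F, G, H, I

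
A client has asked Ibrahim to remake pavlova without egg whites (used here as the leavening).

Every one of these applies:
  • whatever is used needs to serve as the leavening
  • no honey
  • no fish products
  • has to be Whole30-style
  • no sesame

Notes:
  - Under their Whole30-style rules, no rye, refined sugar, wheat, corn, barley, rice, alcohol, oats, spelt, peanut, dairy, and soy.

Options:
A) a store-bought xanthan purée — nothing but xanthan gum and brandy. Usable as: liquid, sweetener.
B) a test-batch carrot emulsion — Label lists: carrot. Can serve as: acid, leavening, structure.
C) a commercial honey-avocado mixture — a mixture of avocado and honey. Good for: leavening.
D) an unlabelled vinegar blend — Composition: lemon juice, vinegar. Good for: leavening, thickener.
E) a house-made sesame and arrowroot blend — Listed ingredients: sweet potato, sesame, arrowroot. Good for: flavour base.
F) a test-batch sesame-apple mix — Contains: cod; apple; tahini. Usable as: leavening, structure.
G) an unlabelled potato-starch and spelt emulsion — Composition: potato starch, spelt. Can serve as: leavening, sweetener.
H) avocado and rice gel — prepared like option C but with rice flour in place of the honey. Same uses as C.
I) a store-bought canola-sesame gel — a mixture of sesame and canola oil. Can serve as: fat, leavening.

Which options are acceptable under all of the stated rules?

B, D

A: not usable as a leavening; has brandy, so not Whole30-style — no
B: all constraints satisfied — keep
C: has honey, so not honey-free — out
D: works as a leavening, Whole30-style, no honey — keep
E: not usable as a leavening; has sesame, so not sesame-free — no
F: has tahini, so not sesame-free; has cod, so not fish-free — no
G: has spelt, so not Whole30-style — out
H: has rice flour, so not Whole30-style — out
I: has sesame, so not sesame-free — reject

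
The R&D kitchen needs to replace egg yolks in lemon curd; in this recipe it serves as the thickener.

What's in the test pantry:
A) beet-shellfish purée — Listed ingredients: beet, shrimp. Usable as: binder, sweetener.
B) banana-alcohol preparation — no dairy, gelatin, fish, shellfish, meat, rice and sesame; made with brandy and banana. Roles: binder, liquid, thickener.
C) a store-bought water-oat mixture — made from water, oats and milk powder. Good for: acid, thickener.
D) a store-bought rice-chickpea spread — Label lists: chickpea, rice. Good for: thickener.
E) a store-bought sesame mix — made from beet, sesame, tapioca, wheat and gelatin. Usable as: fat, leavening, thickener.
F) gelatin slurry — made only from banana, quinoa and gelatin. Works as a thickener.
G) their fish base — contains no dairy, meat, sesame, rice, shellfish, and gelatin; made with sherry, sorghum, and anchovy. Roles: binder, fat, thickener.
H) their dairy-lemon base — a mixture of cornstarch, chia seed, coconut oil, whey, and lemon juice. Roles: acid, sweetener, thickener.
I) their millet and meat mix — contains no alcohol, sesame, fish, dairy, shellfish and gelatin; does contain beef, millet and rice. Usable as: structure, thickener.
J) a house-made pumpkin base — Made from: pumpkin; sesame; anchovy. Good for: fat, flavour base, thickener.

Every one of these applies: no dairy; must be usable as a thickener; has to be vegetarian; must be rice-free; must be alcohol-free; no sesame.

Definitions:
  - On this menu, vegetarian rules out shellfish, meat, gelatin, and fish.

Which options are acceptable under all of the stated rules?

none

A: not usable as a thickener; has shrimp, so not vegetarian — reject
B: has brandy, so not alcohol-free — reject
C: has milk powder, so not dairy-free — reject
D: has rice, so not rice-free — reject
E: has gelatin, so not vegetarian; has sesame, so not sesame-free — reject
F: has gelatin, so not vegetarian — no
G: has anchovy, so not vegetarian; has sherry, so not alcohol-free — out
H: has whey, so not dairy-free — reject
I: has beef, so not vegetarian; has rice, so not rice-free — reject
J: has anchovy, so not vegetarian; has sesame, so not sesame-free — no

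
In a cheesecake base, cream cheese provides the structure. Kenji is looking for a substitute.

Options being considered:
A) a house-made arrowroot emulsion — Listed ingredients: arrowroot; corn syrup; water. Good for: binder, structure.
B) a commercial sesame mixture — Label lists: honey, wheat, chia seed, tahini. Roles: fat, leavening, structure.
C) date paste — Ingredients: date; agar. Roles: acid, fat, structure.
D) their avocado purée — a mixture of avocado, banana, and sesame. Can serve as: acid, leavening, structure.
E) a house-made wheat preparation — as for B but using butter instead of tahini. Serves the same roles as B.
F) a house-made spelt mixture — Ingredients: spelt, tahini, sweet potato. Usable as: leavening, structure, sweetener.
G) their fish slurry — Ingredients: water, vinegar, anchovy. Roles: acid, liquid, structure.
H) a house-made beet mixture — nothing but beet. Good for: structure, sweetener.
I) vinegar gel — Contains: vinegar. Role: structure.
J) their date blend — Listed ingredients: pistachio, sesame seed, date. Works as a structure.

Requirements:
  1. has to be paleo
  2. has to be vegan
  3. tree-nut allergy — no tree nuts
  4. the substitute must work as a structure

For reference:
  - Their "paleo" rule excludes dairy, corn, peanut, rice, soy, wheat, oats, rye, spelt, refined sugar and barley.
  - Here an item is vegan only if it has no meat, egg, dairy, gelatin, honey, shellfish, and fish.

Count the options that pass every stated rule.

4

A: has corn syrup, so not paleo — reject
B: has wheat, so not paleo; has honey, so not vegan — out
C: only agar and date; none excluded — keep
D: paleo, no tree nuts — valid
E: has butter, so not paleo; has butter, so not vegan — out
F: has spelt, so not paleo — reject
G: has anchovy, so not vegan — out
H: all constraints satisfied — valid
I: vegan, paleo — valid
J: has pistachio, so not tree-nut-free — reject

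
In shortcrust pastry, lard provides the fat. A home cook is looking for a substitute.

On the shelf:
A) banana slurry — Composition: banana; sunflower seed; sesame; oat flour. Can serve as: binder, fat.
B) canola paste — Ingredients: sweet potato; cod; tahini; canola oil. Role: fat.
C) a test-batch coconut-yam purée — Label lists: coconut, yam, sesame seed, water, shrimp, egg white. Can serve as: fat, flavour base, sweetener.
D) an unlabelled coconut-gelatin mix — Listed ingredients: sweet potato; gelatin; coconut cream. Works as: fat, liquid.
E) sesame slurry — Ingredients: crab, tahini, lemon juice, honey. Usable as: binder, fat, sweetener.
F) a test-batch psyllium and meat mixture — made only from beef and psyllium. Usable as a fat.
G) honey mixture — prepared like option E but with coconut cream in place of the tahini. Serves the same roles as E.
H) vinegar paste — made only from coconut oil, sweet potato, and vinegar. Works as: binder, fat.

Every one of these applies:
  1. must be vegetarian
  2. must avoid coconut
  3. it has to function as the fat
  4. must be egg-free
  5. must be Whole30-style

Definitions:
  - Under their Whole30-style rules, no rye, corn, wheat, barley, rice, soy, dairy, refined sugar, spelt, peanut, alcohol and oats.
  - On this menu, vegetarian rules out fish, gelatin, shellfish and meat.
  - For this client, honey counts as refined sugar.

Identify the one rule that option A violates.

usable as a fat: satisfied
Whole30-style: has oat flour — fails
vegetarian: satisfied
egg-free: satisfied
coconut-free: satisfied

Whole30-style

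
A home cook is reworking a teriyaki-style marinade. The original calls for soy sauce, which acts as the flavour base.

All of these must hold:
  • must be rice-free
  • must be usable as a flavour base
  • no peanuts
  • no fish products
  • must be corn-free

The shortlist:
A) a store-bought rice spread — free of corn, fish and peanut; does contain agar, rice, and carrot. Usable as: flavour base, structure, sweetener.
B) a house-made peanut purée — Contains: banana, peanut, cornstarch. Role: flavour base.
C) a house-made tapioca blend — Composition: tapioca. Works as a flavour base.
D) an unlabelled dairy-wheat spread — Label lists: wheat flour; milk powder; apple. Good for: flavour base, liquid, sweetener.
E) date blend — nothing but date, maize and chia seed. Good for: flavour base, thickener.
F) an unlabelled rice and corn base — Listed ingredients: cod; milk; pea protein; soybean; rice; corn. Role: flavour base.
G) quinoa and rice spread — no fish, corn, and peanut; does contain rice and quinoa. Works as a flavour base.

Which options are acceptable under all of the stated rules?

C, D

A: has rice, so not rice-free — out
B: has peanut, so not peanut-free; has cornstarch, so not corn-free — no
C: only tapioca; none excluded — keep
D: works as a flavour base, no rice, no peanut — keep
E: has maize, so not corn-free — no
F: has rice, so not rice-free; has corn, so not corn-free (and 1 more) — out
G: has rice, so not rice-free — reject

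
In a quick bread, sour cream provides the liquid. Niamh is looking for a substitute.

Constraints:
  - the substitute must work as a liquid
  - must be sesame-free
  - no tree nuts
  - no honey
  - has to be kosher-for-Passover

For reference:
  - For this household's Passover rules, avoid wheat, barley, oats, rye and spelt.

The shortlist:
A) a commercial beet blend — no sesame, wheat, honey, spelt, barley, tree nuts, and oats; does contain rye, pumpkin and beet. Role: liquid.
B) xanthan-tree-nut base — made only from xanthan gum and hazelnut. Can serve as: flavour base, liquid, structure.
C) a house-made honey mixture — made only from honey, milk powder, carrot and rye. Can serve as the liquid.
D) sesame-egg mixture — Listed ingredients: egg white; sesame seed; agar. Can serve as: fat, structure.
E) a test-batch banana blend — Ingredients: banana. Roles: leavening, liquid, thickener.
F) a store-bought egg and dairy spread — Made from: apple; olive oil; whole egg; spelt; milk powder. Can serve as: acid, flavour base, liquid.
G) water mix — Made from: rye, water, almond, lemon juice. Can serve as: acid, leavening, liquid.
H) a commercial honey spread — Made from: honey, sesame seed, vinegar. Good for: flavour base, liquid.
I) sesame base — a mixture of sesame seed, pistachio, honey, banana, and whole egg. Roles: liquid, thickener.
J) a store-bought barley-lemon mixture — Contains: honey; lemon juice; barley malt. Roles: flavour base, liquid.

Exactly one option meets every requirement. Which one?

E

A: has rye, so not kosher-for-Passover — out
B: has hazelnut, so not tree-nut-free — out
C: has rye, so not kosher-for-Passover; has honey, so not honey-free — out
D: not usable as a liquid; has sesame seed, so not sesame-free — reject
E: all constraints satisfied — OK
F: has spelt, so not kosher-for-Passover — reject
G: has rye, so not kosher-for-Passover; has almond, so not tree-nut-free — out
H: has honey, so not honey-free; has sesame seed, so not sesame-free — reject
I: has pistachio, so not tree-nut-free; has honey, so not honey-free (and 1 more) — no
J: has barley malt, so not kosher-for-Passover; has honey, so not honey-free — out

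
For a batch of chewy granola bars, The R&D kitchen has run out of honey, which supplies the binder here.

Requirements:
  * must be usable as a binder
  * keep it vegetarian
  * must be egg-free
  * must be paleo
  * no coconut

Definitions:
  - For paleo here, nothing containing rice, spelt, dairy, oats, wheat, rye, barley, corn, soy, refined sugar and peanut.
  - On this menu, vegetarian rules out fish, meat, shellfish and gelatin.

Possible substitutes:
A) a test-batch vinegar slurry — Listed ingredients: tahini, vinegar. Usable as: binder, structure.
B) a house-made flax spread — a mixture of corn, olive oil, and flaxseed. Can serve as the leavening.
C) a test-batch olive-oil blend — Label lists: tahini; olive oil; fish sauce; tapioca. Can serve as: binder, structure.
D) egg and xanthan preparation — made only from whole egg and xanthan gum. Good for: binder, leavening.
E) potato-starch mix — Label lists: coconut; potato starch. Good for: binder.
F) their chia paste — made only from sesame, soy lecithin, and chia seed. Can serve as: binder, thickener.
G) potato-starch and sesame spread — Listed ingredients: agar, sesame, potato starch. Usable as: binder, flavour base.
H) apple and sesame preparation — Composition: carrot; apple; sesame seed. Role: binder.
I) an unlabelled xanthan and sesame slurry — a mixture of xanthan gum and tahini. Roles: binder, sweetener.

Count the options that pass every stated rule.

A: only tahini and vinegar; none excluded — keep
B: not usable as a binder; has corn, so not paleo — reject
C: has fish sauce, so not vegetarian — no
D: has whole egg, so not egg-free — no
E: has coconut, so not coconut-free — reject
F: has soy lecithin, so not paleo — no
G: only sesame, agar and potato starch; none excluded — OK
H: only sesame seed, apple, and carrot; none excluded — keep
I: every rule checks out — valid

4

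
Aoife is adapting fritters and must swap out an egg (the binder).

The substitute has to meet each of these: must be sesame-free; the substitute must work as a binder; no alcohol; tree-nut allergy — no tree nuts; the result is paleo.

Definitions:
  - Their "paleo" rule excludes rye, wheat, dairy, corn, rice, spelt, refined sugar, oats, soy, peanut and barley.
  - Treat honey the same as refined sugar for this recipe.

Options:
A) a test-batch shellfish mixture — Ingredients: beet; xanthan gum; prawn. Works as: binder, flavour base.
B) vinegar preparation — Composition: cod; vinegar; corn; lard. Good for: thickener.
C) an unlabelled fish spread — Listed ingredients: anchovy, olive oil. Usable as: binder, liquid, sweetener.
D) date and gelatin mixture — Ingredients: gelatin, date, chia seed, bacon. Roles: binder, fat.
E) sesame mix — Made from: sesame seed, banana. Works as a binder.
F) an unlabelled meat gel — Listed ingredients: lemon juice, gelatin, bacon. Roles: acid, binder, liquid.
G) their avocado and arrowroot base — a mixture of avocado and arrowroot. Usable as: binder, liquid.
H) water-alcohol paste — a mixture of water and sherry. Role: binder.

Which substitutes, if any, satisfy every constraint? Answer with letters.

A, C, D, F, G

A: no tree nuts, no sesame — valid
B: not usable as a binder; has corn, so not paleo — out
C: only anchovy and olive oil; none excluded — keep
D: no tree nuts, no sesame — valid
E: has sesame seed, so not sesame-free — out
F: all constraints satisfied — OK
G: only arrowroot and avocado; none excluded — OK
H: has sherry, so not alcohol-free — reject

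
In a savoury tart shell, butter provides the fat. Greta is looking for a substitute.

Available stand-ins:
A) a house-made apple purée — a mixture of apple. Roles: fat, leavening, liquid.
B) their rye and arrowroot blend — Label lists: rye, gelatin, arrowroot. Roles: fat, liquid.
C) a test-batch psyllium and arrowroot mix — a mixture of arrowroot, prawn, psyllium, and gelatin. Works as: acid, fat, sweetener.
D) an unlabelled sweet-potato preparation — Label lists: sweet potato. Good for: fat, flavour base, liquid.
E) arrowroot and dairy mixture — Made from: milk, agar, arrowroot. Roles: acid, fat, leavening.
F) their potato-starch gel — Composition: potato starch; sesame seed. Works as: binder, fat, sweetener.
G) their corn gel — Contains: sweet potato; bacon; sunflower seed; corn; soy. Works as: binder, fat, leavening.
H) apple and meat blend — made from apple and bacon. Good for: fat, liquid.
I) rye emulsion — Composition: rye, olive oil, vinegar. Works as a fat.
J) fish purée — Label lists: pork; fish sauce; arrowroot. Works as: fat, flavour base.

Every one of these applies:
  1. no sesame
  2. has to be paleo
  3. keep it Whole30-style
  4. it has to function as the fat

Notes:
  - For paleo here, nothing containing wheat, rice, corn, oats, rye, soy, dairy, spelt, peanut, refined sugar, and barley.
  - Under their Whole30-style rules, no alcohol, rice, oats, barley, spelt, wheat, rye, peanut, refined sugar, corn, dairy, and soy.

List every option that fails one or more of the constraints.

B, E, F, G, I

A: only apple; none excluded — valid
B: has rye, so not paleo; has rye, so not Whole30-style — no
C: nothing on the exclusion list — keep
D: works as a fat, no sesame, Whole30-style — OK
E: has milk, so not paleo; has milk, so not Whole30-style — no
F: has sesame seed, so not sesame-free — out
G: has corn, so not paleo; has corn, so not Whole30-style — out
H: nothing on the exclusion list — OK
I: has rye, so not paleo; has rye, so not Whole30-style — no
J: all constraints satisfied — valid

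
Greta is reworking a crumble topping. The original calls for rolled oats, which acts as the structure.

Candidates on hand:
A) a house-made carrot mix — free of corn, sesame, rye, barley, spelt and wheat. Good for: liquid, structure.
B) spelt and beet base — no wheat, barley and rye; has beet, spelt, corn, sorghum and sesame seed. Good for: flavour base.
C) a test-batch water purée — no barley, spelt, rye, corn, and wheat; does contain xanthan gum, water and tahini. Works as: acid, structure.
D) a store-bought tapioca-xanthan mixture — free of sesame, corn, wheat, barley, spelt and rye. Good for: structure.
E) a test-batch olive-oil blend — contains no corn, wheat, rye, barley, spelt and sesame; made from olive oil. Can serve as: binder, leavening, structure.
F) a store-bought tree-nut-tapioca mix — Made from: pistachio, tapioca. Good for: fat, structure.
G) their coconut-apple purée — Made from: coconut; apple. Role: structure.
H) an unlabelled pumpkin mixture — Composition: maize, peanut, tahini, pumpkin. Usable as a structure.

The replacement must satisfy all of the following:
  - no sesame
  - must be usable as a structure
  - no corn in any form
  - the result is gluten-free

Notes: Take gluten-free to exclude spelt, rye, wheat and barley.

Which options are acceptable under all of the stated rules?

A, D, E, F, G

A: gluten-free, no corn — keep
B: not usable as a structure; has spelt, so not gluten-free (and 2 more) — out
C: has tahini, so not sesame-free — out
D: works as a structure, no corn, no sesame — keep
E: gluten-free, no corn — keep
F: no corn, no sesame — keep
G: nothing on the exclusion list — keep
H: has tahini, so not sesame-free; has maize, so not corn-free — out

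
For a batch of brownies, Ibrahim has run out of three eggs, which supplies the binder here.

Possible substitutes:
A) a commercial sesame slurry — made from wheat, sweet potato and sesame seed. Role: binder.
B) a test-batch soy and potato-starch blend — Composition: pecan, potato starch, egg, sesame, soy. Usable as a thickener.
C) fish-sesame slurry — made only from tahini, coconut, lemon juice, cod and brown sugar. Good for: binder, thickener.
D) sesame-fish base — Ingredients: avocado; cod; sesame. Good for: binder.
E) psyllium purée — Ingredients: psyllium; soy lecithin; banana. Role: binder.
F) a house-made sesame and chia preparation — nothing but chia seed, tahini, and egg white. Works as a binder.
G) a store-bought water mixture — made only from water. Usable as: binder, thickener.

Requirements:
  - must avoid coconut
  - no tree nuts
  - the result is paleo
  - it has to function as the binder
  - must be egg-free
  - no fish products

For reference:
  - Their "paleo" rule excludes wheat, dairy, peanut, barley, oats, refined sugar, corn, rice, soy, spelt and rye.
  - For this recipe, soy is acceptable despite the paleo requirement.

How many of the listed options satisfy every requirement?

A: has wheat, so not paleo — out
B: not usable as a binder; has pecan, so not tree-nut-free (and 1 more) — out
C: has brown sugar, so not paleo; has coconut, so not coconut-free (and 1 more) — no
D: has cod, so not fish-free — out
E: soy is permitted under the paleo carve-out; nothing else excluded — keep
F: has egg white, so not egg-free — no
G: only water; none excluded — valid

2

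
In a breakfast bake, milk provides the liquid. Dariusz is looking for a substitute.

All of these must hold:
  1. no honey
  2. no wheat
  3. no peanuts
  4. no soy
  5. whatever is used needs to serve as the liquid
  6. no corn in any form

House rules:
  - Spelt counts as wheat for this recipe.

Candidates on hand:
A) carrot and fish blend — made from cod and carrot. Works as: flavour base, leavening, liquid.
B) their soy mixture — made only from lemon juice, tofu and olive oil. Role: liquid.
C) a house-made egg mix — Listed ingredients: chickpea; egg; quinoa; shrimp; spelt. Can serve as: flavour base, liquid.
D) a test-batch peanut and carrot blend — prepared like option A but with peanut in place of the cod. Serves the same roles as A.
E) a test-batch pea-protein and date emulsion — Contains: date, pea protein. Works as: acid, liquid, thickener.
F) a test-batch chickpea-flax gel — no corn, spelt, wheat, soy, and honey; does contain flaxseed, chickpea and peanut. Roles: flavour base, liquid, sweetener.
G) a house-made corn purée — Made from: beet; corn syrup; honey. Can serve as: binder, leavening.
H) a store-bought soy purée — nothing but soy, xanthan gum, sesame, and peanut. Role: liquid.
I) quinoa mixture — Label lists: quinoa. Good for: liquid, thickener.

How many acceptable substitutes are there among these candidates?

A: only cod and carrot; none excluded — valid
B: has tofu, so not soy-free — no
C: has spelt, so not wheat-free — reject
D: has peanut, so not peanut-free — no
E: nothing on the exclusion list — valid
F: has peanut, so not peanut-free — out
G: not usable as a liquid; has corn syrup, so not corn-free (and 1 more) — out
H: has soy, so not soy-free; has peanut, so not peanut-free — out
I: nothing on the exclusion list — keep

3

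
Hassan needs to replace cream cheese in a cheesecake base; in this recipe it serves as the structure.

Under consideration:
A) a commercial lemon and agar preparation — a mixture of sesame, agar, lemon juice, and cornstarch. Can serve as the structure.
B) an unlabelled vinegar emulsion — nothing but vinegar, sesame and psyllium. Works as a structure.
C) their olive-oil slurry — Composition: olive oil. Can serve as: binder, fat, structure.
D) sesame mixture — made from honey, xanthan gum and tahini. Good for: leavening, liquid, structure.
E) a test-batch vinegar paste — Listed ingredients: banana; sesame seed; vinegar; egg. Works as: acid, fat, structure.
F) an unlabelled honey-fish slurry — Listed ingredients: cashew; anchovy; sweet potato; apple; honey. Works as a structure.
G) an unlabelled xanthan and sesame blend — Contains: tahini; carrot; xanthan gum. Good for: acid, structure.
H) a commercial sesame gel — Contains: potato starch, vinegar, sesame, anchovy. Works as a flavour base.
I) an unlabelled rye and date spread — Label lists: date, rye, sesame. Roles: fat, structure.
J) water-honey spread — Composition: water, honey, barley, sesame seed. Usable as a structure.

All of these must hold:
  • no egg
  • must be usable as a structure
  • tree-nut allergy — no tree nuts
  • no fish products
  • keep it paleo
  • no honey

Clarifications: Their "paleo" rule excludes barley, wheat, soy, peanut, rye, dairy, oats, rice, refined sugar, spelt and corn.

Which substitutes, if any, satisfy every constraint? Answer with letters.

A: has cornstarch, so not paleo — no
B: every rule checks out — keep
C: every rule checks out — OK
D: has honey, so not honey-free — reject
E: has egg, so not egg-free — reject
F: has honey, so not honey-free; has cashew, so not tree-nut-free (and 1 more) — out
G: no tree nuts, no honey — valid
H: not usable as a structure; has anchovy, so not fish-free — out
I: has rye, so not paleo — out
J: has barley, so not paleo; has honey, so not honey-free — no

B, C, G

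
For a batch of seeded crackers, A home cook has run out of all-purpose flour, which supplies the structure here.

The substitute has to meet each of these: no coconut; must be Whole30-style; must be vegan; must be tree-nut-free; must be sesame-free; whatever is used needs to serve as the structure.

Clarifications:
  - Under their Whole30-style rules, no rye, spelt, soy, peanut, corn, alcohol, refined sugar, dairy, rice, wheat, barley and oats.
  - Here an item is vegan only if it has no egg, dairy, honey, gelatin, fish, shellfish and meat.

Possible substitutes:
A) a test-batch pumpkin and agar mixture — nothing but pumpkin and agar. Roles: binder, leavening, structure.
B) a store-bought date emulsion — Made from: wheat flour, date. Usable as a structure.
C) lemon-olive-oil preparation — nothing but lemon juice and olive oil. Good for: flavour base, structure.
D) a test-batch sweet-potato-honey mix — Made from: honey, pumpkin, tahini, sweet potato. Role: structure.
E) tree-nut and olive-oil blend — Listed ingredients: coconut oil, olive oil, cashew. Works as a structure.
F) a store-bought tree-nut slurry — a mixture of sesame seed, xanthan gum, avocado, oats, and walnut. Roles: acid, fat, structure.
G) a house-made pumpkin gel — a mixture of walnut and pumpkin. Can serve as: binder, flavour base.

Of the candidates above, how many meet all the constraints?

A: all constraints satisfied — valid
B: has wheat flour, so not Whole30-style — reject
C: only lemon juice and olive oil; none excluded — valid
D: has honey, so not vegan; has tahini, so not sesame-free — no
E: has coconut oil, so not coconut-free; has cashew, so not tree-nut-free — no
F: has oats, so not Whole30-style; has sesame seed, so not sesame-free (and 1 more) — out
G: not usable as a structure; has walnut, so not tree-nut-free — out

2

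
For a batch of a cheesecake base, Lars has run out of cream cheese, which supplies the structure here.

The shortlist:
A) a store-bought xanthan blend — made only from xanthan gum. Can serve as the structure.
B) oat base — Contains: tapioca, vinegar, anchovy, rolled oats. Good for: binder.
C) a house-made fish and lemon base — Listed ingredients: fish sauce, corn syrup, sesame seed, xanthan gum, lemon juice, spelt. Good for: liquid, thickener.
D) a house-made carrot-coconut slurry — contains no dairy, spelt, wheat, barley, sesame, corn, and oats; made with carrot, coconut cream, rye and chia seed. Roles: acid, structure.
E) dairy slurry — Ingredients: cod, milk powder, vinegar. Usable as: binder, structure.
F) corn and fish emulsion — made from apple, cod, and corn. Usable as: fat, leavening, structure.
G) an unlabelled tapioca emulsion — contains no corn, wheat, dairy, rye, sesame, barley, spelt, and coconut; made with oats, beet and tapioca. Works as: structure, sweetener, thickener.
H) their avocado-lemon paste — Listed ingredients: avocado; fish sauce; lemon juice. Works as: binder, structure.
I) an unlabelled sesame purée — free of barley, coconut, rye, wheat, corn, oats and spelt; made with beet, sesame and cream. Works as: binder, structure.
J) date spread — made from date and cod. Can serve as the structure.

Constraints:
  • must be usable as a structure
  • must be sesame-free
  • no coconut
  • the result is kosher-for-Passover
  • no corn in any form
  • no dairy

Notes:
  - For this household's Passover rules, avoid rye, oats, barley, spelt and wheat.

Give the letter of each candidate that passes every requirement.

A, H, J

A: only xanthan gum; none excluded — valid
B: not usable as a structure; has rolled oats, so not kosher-for-Passover — reject
C: not usable as a structure; has spelt, so not kosher-for-Passover (and 2 more) — no
D: has rye, so not kosher-for-Passover; has coconut cream, so not coconut-free — out
E: has milk powder, so not dairy-free — no
F: has corn, so not corn-free — out
G: has oats, so not kosher-for-Passover — reject
H: works as a structure, no sesame, no coconut — valid
I: has sesame, so not sesame-free; has cream, so not dairy-free — reject
J: every rule checks out — valid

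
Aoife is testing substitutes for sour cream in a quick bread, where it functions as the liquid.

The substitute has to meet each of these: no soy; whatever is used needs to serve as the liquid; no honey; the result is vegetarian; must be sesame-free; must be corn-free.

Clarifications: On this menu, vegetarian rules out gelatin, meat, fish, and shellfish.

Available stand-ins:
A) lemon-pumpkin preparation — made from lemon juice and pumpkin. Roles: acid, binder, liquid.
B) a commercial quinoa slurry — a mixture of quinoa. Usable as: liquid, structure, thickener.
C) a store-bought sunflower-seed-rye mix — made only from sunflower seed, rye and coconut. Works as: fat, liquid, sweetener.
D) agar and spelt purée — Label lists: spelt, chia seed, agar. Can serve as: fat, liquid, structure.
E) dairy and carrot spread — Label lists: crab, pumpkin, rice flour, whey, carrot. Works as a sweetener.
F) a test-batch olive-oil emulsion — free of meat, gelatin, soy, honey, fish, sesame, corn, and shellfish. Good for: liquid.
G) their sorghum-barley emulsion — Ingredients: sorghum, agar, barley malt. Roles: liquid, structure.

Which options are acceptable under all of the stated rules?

A, B, C, D, F, G

A: works as a liquid, no honey, no soy — keep
B: nothing on the exclusion list — OK
C: only coconut, rye, and sunflower seed; none excluded — OK
D: only spelt, agar, and chia seed; none excluded — OK
E: not usable as a liquid; has crab, so not vegetarian — out
F: works as a liquid, no soy, no sesame — keep
G: works as a liquid, no sesame, vegetarian — OK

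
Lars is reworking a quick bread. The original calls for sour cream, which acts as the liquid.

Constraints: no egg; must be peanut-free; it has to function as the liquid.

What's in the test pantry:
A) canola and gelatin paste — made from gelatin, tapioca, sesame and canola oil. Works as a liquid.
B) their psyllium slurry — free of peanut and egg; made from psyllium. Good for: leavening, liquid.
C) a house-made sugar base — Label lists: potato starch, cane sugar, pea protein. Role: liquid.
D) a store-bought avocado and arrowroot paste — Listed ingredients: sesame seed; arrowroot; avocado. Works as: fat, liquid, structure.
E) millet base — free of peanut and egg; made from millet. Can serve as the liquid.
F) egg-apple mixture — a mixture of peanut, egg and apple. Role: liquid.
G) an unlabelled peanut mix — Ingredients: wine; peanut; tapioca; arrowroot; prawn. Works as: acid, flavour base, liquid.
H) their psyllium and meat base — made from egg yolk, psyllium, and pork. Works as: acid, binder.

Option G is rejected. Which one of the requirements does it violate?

peanut-free

usable as a liquid: satisfied
egg-free: satisfied
peanut-free: has peanut — fails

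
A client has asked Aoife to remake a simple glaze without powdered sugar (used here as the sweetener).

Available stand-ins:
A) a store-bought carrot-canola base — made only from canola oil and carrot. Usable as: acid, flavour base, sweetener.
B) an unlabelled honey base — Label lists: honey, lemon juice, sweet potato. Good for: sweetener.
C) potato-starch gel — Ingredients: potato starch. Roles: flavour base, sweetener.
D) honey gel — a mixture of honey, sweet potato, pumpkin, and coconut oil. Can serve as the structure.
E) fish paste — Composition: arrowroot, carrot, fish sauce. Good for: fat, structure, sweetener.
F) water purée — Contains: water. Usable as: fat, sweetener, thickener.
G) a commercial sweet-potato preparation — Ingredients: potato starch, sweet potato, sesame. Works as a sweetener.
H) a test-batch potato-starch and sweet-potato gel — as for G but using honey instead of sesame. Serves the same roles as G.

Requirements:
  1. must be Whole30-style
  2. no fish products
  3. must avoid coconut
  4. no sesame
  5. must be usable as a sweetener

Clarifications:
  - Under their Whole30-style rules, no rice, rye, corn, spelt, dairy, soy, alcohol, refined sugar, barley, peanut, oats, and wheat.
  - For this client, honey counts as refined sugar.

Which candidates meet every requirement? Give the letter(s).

A, C, F

A: nothing on the exclusion list — OK
B: has honey, so not Whole30-style — reject
C: works as a sweetener, no fish, no sesame — valid
D: not usable as a sweetener; has honey, so not Whole30-style (and 1 more) — out
E: has fish sauce, so not fish-free — reject
F: only water; none excluded — keep
G: has sesame, so not sesame-free — out
H: has honey, so not Whole30-style — out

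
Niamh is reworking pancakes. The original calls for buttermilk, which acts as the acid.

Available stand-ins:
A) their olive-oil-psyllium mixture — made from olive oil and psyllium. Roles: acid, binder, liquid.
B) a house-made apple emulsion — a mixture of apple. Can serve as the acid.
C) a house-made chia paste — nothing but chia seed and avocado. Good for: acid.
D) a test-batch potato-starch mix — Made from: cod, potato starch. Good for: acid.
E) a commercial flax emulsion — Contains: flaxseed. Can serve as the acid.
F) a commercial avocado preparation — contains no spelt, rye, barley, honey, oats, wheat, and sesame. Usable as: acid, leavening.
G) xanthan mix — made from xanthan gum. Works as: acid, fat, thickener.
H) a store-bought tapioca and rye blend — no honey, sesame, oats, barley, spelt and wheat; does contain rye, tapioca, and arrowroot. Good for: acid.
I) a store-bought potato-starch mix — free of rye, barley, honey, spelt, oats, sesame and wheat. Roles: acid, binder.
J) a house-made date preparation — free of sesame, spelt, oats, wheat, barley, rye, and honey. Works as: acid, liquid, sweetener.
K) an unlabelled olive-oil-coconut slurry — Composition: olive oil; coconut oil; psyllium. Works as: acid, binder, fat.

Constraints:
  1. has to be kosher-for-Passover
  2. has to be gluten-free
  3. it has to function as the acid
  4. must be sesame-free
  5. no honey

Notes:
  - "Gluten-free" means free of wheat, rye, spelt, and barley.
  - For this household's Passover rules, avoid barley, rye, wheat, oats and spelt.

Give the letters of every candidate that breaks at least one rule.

A: nothing on the exclusion list — valid
B: only apple; none excluded — keep
C: only avocado and chia seed; none excluded — keep
D: only cod and potato starch; none excluded — OK
E: works as an acid, no honey, kosher-for-Passover — keep
F: works as an acid, no sesame, no honey — keep
G: works as an acid, no sesame, gluten-free — keep
H: has rye, so not gluten-free; has rye, so not kosher-for-Passover — out
I: works as an acid, gluten-free, no honey — keep
J: every rule checks out — OK
K: works as an acid, gluten-free, no sesame — OK

H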